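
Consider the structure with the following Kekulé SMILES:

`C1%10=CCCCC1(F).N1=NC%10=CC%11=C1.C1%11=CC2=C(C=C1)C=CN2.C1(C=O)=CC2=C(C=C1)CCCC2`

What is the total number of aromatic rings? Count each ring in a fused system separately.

4

The SMILES encodes a six-membered carbon ring with one C=C double bond; a six-membered ring with two adjacent nitrogens and three alternating double bonds; a six-membered carbon ring with three alternating C=C double bonds, fused to a five-membered ring containing one N–H nitrogen and two C=C double bonds; a six-membered carbon ring with three alternating C=C double bonds, fused to a saturated six-membered carbon ring.
The 6-membered ring has four sp³ carbons, so it is not fully conjugated — not aromatic (cyclohexene).
The 6-membered ring with two nitrogens (1,2) is fully conjugated (every ring atom contributes a p orbital); 3 ring double bonds give 6 π electrons. Since 6 = 4n+2 (n=1), it is aromatic (pyridazine).
The fused 6/5-membered bicyclic (with one N–H) is a single π system with 9 sp² atoms and 10 π electrons from ring double bonds plus a heteroatom lone pair. 10 = 4(2)+2, so the system is aromatic and both rings count as aromatic (indole).
The second 6-membered ring is fully conjugated (every ring atom contributes a p orbital); 3 ring double bonds give 6 π electrons. 6 = 4(1)+2, so it is aromatic (benzene ring).
The third 6-membered ring has four sp³ carbons, so it is not fully conjugated — not aromatic (cyclohexane ring).
4 of the 6 rings are aromatic. Total: 4.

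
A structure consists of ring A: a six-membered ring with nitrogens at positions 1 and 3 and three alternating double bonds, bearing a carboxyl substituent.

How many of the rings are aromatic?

1

Ring A is planar and fully conjugated; 3 ring double bonds give 6 π electrons. 6 = 4(1)+2, so ring A is aromatic (pyrimidine).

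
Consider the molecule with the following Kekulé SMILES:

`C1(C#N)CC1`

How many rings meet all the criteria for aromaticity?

0

The SMILES encodes a three-membered saturated carbon ring.
The 3-membered ring has only sp³ atoms, so it is not fully conjugated — not aromatic (cyclopropane).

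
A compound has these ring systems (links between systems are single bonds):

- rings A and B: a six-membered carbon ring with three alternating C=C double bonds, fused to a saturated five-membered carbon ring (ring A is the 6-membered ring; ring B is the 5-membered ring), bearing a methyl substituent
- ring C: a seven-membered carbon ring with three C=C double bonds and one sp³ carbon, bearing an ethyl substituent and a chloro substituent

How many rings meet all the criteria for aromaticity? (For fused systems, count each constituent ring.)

Ring A has a continuous p-orbital overlap around the ring; 3 ring double bonds give 6 π electrons. 6 = 4(1)+2, so ring A is aromatic (benzene ring).
Ring B has three sp³ carbons, so it is not fully conjugated — not aromatic (cyclopentane ring).
Ring C has one sp³ carbon, so it is not fully conjugated — not aromatic (cycloheptatriene).
Aromatic: A. Total: 1.

1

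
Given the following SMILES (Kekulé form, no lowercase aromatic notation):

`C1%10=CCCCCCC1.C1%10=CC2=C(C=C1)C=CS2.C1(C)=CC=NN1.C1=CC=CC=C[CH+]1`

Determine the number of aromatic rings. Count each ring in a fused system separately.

The SMILES encodes an eight-membered carbon ring with one C=C double bond; a six-membered carbon ring with three alternating C=C double bonds, fused to a five-membered ring containing one sulfur and two C=C double bonds; a five-membered ring with two adjacent nitrogens (one bearing H, one in a double bond) and two double bonds; a seven-membered all-carbon ring bearing a positive charge on one carbon, with three C=C double bonds.
The 8-membered ring has six sp³ carbons, so it is not fully conjugated — not aromatic (cyclooctene).
The fused 6/5-membered bicyclic (with one sulfur) is a single π system with 9 sp² atoms and 10 π electrons from ring double bonds plus a heteroatom lone pair. 10 = 4(2)+2, so the system is aromatic and both rings count as aromatic (benzothiophene).
The 5-membered ring with two adjacent nitrogens (one N–H, one =N–) has a continuous p-orbital overlap around the ring; 2 ring double bonds (4 π electrons) plus a heteroatom lone pair (2) give 6 π electrons. That satisfies 4n+2 with n=1, so it is aromatic (pyrazole).
The 7-membered ring is planar and fully conjugated; 3 ring double bonds (6 π electrons) plus the carbocation's empty p orbital (0, but keeps the ring conjugated) give 6 π electrons. That satisfies 4n+2 with n=1, so it is aromatic (tropylium cation).
4 of the 5 rings are aromatic. Total: 4.

4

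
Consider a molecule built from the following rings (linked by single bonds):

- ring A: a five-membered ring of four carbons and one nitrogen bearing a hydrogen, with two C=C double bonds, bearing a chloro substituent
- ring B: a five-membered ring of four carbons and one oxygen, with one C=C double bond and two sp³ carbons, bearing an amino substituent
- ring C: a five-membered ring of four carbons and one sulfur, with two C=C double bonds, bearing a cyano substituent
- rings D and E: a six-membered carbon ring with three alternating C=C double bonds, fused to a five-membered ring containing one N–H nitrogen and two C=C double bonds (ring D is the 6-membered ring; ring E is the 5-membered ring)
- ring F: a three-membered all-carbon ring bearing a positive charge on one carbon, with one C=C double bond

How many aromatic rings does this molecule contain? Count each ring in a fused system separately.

5

Ring A has a continuous p-orbital overlap around the ring; 2 ring double bonds (4 π electrons) plus a heteroatom lone pair (2) give 6 π electrons. 6 = 4(1)+2, so ring A is aromatic (pyrrole).
Ring B has two sp³ carbons, so it is not fully conjugated — not aromatic (2,3-dihydrofuran).
Ring C is fully conjugated (every ring atom contributes a p orbital); 2 ring double bonds (4 π electrons) plus a heteroatom lone pair (2) give 6 π electrons. That satisfies 4n+2 with n=1, so ring C is aromatic (thiophene).
Rings D and E form a fused bicyclic system (with one N–H) with 9 sp² atoms and 10 π electrons from ring double bonds plus a heteroatom lone pair. 10 = 4(2)+2, so the system is aromatic and both rings count as aromatic (indole).
Ring F is fully conjugated (every ring atom contributes a p orbital); 1 ring double bond (2 π electrons) plus the carbocation's empty p orbital (0, but keeps the ring conjugated) give 2 π electrons. That satisfies 4n+2 with n=0, so ring F is aromatic (cyclopropenyl cation).
Aromatic: A, C, D, E, F. Total: 5.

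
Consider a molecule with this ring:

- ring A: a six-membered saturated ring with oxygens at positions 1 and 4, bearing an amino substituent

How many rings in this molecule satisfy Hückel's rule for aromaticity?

0

Ring A has only sp³ atoms, so it is not fully conjugated — not aromatic (1,4-dioxane).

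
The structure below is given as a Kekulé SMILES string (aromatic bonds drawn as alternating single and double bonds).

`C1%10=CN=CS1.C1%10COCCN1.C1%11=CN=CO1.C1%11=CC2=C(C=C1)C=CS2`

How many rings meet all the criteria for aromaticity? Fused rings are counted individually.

4

The SMILES encodes a five-membered ring with a sulfur at position 1 and a nitrogen at position 3 (in a C=N bond), with two double bonds; a six-membered saturated ring with an oxygen and an N–H nitrogen at positions 1 and 4; a five-membered ring with an oxygen at position 1 and a nitrogen at position 3 (in a C=N bond), with two double bonds; a six-membered carbon ring with three alternating C=C double bonds, fused to a five-membered ring containing one sulfur and two C=C double bonds.
The 5-membered ring with one sulfur and one =N– is fully conjugated (every ring atom contributes a p orbital); 2 ring double bonds (4 π electrons) plus a heteroatom lone pair (2) give 6 π electrons. That satisfies 4n+2 with n=1, so it is aromatic (thiazole).
The 6-membered ring with one oxygen and one N–H (1,4) has only sp³ atoms, so it is not fully conjugated — not aromatic (morpholine).
The 5-membered ring with one oxygen and one =N– is fully conjugated (every ring atom contributes a p orbital); 2 ring double bonds (4 π electrons) plus a heteroatom lone pair (2) give 6 π electrons. Since 6 = 4n+2 (n=1), it is aromatic (oxazole).
The fused 6/5-membered bicyclic (with one sulfur) is a single π system with 9 sp² atoms and 10 π electrons from ring double bonds plus a heteroatom lone pair. 10 = 4(2)+2, so the system is aromatic and both rings count as aromatic (benzothiophene).
4 of the 5 rings are aromatic. Total: 4.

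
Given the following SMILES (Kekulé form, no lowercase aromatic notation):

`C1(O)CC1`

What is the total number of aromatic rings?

0

The SMILES encodes a three-membered saturated carbon ring.
The 3-membered ring has only sp³ atoms, so it is not fully conjugated — not aromatic (cyclopropane).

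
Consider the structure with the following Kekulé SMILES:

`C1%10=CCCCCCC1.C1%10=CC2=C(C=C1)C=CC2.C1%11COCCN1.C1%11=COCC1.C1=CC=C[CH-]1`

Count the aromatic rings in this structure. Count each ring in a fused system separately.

The SMILES encodes an eight-membered carbon ring with one C=C double bond; a six-membered carbon ring with three alternating C=C double bonds, fused to a five-membered carbon ring containing one C=C double bond and one sp³ carbon; a six-membered saturated ring with an oxygen and an N–H nitrogen at positions 1 and 4; a five-membered ring of four carbons and one oxygen, with one C=C double bond and two sp³ carbons; a five-membered all-carbon ring bearing a negative charge on one carbon, with two C=C double bonds.
The 8-membered ring has six sp³ carbons, so it is not fully conjugated — not aromatic (cyclooctene).
The 6-membered ring is fully conjugated (every ring atom contributes a p orbital); 3 ring double bonds give 6 π electrons. Since 6 = 4n+2 (n=1), it is aromatic (benzene ring).
The 5-membered ring has one sp³ carbon, so it is not fully conjugated — not aromatic (cyclopentene ring).
The 6-membered ring with one oxygen and one N–H (1,4) has only sp³ atoms, so it is not fully conjugated — not aromatic (morpholine).
The 5-membered ring with one oxygen has two sp³ carbons, so it is not fully conjugated — not aromatic (2,3-dihydrofuran).
The second 5-membered ring is planar and fully conjugated; 2 ring double bonds (4 π electrons) plus the carbanion lone pair (2) give 6 π electrons. 6 = 4(1)+2, so it is aromatic (cyclopentadienyl anion).
2 of the 6 rings are aromatic. Total: 2.

2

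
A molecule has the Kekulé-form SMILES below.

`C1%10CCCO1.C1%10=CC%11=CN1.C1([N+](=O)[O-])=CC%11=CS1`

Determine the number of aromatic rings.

The SMILES encodes a five-membered saturated ring of four carbons and one oxygen; a five-membered ring of four carbons and one nitrogen bearing a hydrogen, with two C=C double bonds; a five-membered ring of four carbons and one sulfur, with two C=C double bonds.
The 5-membered ring with one oxygen has only sp³ atoms, so it is not fully conjugated — not aromatic (tetrahydrofuran).
The 5-membered ring with one N–H is fully conjugated (every ring atom contributes a p orbital); 2 ring double bonds (4 π electrons) plus a heteroatom lone pair (2) give 6 π electrons. Since 6 = 4n+2 (n=1), it is aromatic (pyrrole).
The 5-membered ring with one sulfur is planar and fully conjugated; 2 ring double bonds (4 π electrons) plus a heteroatom lone pair (2) give 6 π electrons. 6 = 4(1)+2, so it is aromatic (thiophene).
2 of the 3 rings are aromatic. Total: 2.

2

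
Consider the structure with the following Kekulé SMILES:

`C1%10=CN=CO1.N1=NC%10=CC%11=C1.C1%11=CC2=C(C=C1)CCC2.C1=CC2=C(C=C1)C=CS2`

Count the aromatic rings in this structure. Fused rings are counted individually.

The SMILES encodes a five-membered ring with an oxygen at position 1 and a nitrogen at position 3 (in a C=N bond), with two double bonds; a six-membered ring with two adjacent nitrogens and three alternating double bonds; a six-membered carbon ring with three alternating C=C double bonds, fused to a saturated five-membered carbon ring; a six-membered carbon ring with three alternating C=C double bonds, fused to a five-membered ring containing one sulfur and two C=C double bonds.
The 5-membered ring with one oxygen and one =N– has a continuous p-orbital overlap around the ring; 2 ring double bonds (4 π electrons) plus a heteroatom lone pair (2) give 6 π electrons. Since 6 = 4n+2 (n=1), it is aromatic (oxazole).
The 6-membered ring with two nitrogens (1,2) is planar and fully conjugated; 3 ring double bonds give 6 π electrons. Since 6 = 4n+2 (n=1), it is aromatic (pyridazine).
The 6-membered ring is planar and fully conjugated; 3 ring double bonds give 6 π electrons. 6 = 4(1)+2, so it is aromatic (benzene ring).
The 5-membered ring has three sp³ carbons, so it is not fully conjugated — not aromatic (cyclopentane ring).
The fused 6/5-membered bicyclic (with one sulfur) is a single π system with 9 sp² atoms and 10 π electrons from ring double bonds plus a heteroatom lone pair. 10 = 4(2)+2, so the system is aromatic and both rings count as aromatic (benzothiophene).
5 of the 6 rings are aromatic. Total: 5.

5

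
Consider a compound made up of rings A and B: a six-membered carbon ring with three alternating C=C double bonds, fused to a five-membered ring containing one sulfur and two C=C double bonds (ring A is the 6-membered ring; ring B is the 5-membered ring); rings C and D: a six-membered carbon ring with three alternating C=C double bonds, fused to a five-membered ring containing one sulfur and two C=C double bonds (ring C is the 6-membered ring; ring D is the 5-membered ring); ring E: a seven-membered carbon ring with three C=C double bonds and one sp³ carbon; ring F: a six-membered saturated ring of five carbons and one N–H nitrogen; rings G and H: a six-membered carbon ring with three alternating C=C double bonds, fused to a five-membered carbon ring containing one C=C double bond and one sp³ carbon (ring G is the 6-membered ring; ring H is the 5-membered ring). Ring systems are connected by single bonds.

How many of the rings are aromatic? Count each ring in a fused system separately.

5

Rings A and B form a fused bicyclic system (with one sulfur) with 9 sp² atoms and 10 π electrons from ring double bonds plus a heteroatom lone pair. 10 = 4(2)+2, so the system is aromatic and both rings count as aromatic (benzothiophene).
Rings C and D form a fused bicyclic system (with one sulfur) with 9 sp² atoms and 10 π electrons from ring double bonds plus a heteroatom lone pair. 10 = 4(2)+2, so the system is aromatic and both rings count as aromatic (benzothiophene).
Ring E has one sp³ carbon, so it is not fully conjugated — not aromatic (cycloheptatriene).
Ring F has only sp³ atoms, so it is not fully conjugated — not aromatic (piperidine).
Ring G is fully conjugated (every ring atom contributes a p orbital); 3 ring double bonds give 6 π electrons. That satisfies 4n+2 with n=1, so ring G is aromatic (benzene ring).
Ring H has one sp³ carbon, so it is not fully conjugated — not aromatic (cyclopentene ring).
Aromatic: A, B, C, D, G. Total: 5.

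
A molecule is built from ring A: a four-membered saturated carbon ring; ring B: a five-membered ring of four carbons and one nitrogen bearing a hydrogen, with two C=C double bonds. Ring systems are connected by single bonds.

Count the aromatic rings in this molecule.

1

Ring A has only sp³ atoms, so it is not fully conjugated — not aromatic (cyclobutane).
Ring B is planar and fully conjugated; 2 ring double bonds (4 π electrons) plus a heteroatom lone pair (2) give 6 π electrons. That satisfies 4n+2 with n=1, so ring B is aromatic (pyrrole).
Aromatic: B. Total: 1.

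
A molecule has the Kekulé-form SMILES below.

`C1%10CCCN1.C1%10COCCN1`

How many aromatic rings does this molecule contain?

The SMILES encodes a five-membered saturated ring of four carbons and one N–H nitrogen; a six-membered saturated ring with an oxygen and an N–H nitrogen at positions 1 and 4.
The 5-membered ring with one N–H has only sp³ atoms, so it is not fully conjugated — not aromatic (pyrrolidine).
The 6-membered ring with one oxygen and one N–H (1,4) has only sp³ atoms, so it is not fully conjugated — not aromatic (morpholine).
None of the rings are aromatic. Total: 0.

0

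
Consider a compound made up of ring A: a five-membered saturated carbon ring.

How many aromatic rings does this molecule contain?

0

Ring A has only sp³ atoms, so it is not fully conjugated — not aromatic (cyclopentane).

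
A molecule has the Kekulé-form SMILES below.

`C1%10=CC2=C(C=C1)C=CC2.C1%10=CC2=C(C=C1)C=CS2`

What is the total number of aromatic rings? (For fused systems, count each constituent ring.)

The SMILES encodes a six-membered carbon ring with three alternating C=C double bonds, fused to a five-membered carbon ring containing one C=C double bond and one sp³ carbon; a six-membered carbon ring with three alternating C=C double bonds, fused to a five-membered ring containing one sulfur and two C=C double bonds.
The 6-membered ring has a continuous p-orbital overlap around the ring; 3 ring double bonds give 6 π electrons. 6 = 4(1)+2, so it is aromatic (benzene ring).
The 5-membered ring has one sp³ carbon, so it is not fully conjugated — not aromatic (cyclopentene ring).
The fused 6/5-membered bicyclic (with one sulfur) is a single π system with 9 sp² atoms and 10 π electrons from ring double bonds plus a heteroatom lone pair. 10 = 4(2)+2, so the system is aromatic and both rings count as aromatic (benzothiophene).
3 of the 4 rings are aromatic. Total: 3.

3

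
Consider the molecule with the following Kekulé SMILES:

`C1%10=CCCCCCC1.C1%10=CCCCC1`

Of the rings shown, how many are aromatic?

0

The SMILES encodes an eight-membered carbon ring with one C=C double bond; a six-membered carbon ring with one C=C double bond.
The 8-membered ring has six sp³ carbons, so it is not fully conjugated — not aromatic (cyclooctene).
The 6-membered ring has four sp³ carbons, so it is not fully conjugated — not aromatic (cyclohexene).
None of the rings are aromatic. Total: 0.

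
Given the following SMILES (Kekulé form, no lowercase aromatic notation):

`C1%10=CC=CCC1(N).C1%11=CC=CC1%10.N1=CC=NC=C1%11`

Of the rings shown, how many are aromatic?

The SMILES encodes a six-membered carbon ring with two conjugated C=C double bonds and two sp³ carbons; a five-membered carbon ring with two conjugated C=C double bonds and one sp³ carbon; a six-membered ring with nitrogens at positions 1 and 4 and three alternating double bonds.
The 6-membered ring has two sp³ carbons, so it is not fully conjugated — not aromatic (1,3-cyclohexadiene).
The 5-membered ring has one sp³ carbon, so it is not fully conjugated — not aromatic (cyclopentadiene).
The 6-membered ring with two nitrogens (1,4) has a continuous p-orbital overlap around the ring; 3 ring double bonds give 6 π electrons. Since 6 = 4n+2 (n=1), it is aromatic (pyrazine).
1 of the 3 rings is aromatic. Total: 1.

1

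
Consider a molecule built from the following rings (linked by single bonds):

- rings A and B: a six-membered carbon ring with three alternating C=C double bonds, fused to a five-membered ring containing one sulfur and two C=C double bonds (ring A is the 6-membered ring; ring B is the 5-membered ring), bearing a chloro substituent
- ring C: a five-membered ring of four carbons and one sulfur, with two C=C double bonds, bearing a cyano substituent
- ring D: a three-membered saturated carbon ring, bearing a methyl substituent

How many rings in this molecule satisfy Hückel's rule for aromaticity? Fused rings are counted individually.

3

Rings A and B form a fused bicyclic system (with one sulfur) with 9 sp² atoms and 10 π electrons from ring double bonds plus a heteroatom lone pair. 10 = 4(2)+2, so the system is aromatic and both rings count as aromatic (benzothiophene).
Ring C is fully conjugated (every ring atom contributes a p orbital); 2 ring double bonds (4 π electrons) plus a heteroatom lone pair (2) give 6 π electrons. That satisfies 4n+2 with n=1, so ring C is aromatic (thiophene).
Ring D has only sp³ atoms, so it is not fully conjugated — not aromatic (cyclopropane).
Aromatic: A, B, C. Total: 3.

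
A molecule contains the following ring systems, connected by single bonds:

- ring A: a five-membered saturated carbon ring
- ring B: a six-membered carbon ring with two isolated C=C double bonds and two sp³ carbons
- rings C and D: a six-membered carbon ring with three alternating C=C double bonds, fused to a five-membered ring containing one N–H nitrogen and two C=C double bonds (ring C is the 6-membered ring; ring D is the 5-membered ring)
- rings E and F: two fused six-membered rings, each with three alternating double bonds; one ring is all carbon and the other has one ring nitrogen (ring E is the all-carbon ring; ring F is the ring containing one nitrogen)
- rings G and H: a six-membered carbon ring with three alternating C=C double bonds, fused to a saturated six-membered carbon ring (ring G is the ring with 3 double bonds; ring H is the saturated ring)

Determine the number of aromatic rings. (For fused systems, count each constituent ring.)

5

Ring A has only sp³ atoms, so it is not fully conjugated — not aromatic (cyclopentane).
Ring B has two sp³ carbons, so it is not fully conjugated — not aromatic (1,4-cyclohexadiene).
Rings C and D form a fused bicyclic system (with one N–H) with 9 sp² atoms and 10 π electrons from ring double bonds plus a heteroatom lone pair. 10 = 4(2)+2, so the system is aromatic and both rings count as aromatic (indole).
Rings E and F form a fused bicyclic system (with one nitrogen) with 10 sp² atoms and 10 π electrons from ring double bonds. 10 = 4(2)+2, so the system is aromatic and both rings count as aromatic (quinoline).
Ring G is fully conjugated (every ring atom contributes a p orbital); 3 ring double bonds give 6 π electrons. 6 = 4(1)+2, so ring G is aromatic (benzene ring).
Ring H has four sp³ carbons, so it is not fully conjugated — not aromatic (cyclohexane ring).
Aromatic: C, D, E, F, G. Total: 5.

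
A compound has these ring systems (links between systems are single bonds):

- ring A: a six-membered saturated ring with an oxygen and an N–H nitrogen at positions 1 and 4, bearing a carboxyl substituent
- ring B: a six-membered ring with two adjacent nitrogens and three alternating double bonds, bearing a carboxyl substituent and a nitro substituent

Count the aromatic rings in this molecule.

1

Ring A has only sp³ atoms, so it is not fully conjugated — not aromatic (morpholine).
Ring B is planar and fully conjugated; 3 ring double bonds give 6 π electrons. 6 = 4(1)+2, so ring B is aromatic (pyridazine).
Aromatic: B. Total: 1.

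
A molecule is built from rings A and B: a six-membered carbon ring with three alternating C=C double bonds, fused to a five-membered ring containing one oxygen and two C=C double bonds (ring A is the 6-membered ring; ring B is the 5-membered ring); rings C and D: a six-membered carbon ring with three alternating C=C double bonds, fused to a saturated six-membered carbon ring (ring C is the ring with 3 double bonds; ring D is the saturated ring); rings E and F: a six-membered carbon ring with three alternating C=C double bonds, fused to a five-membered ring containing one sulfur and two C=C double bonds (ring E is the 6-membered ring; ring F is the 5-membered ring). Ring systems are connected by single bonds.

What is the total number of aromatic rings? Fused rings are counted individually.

5

Rings A and B form a fused bicyclic system (with one oxygen) with 9 sp² atoms and 10 π electrons from ring double bonds plus a heteroatom lone pair. 10 = 4(2)+2, so the system is aromatic and both rings count as aromatic (benzofuran).
Ring C is fully conjugated (every ring atom contributes a p orbital); 3 ring double bonds give 6 π electrons. Since 6 = 4n+2 (n=1), ring C is aromatic (benzene ring).
Ring D has four sp³ carbons, so it is not fully conjugated — not aromatic (cyclohexane ring).
Rings E and F form a fused bicyclic system (with one sulfur) with 9 sp² atoms and 10 π electrons from ring double bonds plus a heteroatom lone pair. 10 = 4(2)+2, so the system is aromatic and both rings count as aromatic (benzothiophene).
Aromatic: A, B, C, E, F. Total: 5.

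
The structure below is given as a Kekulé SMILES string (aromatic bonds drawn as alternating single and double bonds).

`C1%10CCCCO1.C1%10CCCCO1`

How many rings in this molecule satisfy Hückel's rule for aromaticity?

The SMILES encodes a six-membered saturated ring of five carbons and one oxygen; a six-membered saturated ring of five carbons and one oxygen.
The 6-membered ring with one oxygen has only sp³ atoms, so it is not fully conjugated — not aromatic (tetrahydropyran).
The second 6-membered ring with one oxygen has only sp³ atoms, so it is not fully conjugated — not aromatic (tetrahydropyran).
None of the rings are aromatic. Total: 0.

0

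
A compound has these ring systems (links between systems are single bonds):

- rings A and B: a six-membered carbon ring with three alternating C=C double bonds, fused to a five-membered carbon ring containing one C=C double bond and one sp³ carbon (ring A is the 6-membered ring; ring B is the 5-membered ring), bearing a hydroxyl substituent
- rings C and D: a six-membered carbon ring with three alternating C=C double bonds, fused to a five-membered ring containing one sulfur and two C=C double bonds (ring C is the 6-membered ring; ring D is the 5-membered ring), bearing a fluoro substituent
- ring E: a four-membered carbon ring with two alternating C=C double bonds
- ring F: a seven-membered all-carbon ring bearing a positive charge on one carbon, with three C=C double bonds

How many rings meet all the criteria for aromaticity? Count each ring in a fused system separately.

Ring A is fully conjugated (every ring atom contributes a p orbital); 3 ring double bonds give 6 π electrons. Since 6 = 4n+2 (n=1), ring A is aromatic (benzene ring).
Ring B has one sp³ carbon, so it is not fully conjugated — not aromatic (cyclopentene ring).
Rings C and D form a fused bicyclic system (with one sulfur) with 9 sp² atoms and 10 π electrons from ring double bonds plus a heteroatom lone pair. 10 = 4(2)+2, so the system is aromatic and both rings count as aromatic (benzothiophene).
Ring E has only sp² ring atoms; a planar conformation would have a fully conjugated π system of 4 electrons. But 4 = 4(1), which is 4n not 4n+2, so ring E is not aromatic (cyclobutadiene) — cyclobutadiene is antiaromatic and distorts to a rectangle.
Ring F has a continuous p-orbital overlap around the ring; 3 ring double bonds (6 π electrons) plus the carbocation's empty p orbital (0, but keeps the ring conjugated) give 6 π electrons. That satisfies 4n+2 with n=1, so ring F is aromatic (tropylium cation).
Aromatic: A, C, D, F. Total: 4.

4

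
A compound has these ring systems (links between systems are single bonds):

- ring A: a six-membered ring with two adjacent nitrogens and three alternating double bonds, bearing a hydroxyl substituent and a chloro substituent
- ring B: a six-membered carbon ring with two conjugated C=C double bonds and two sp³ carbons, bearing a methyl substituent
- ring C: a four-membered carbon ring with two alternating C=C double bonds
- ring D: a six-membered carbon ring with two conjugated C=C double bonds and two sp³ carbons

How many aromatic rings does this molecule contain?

Ring A has a continuous p-orbital overlap around the ring; 3 ring double bonds give 6 π electrons. 6 = 4(1)+2, so ring A is aromatic (pyridazine).
Ring B has two sp³ carbons, so it is not fully conjugated — not aromatic (1,3-cyclohexadiene).
Ring C has only sp² ring atoms; a planar conformation would have a fully conjugated π system of 4 electrons. But 4 = 4(1), which is 4n not 4n+2, so ring C is not aromatic (cyclobutadiene) — cyclobutadiene is antiaromatic and distorts to a rectangle.
Ring D has two sp³ carbons, so it is not fully conjugated — not aromatic (1,3-cyclohexadiene).
Aromatic: A. Total: 1.

1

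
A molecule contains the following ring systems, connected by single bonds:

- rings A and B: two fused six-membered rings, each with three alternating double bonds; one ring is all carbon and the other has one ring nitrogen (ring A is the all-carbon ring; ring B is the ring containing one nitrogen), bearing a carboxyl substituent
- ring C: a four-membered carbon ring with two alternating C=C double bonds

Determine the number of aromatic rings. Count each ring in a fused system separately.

2

Rings A and B form a fused bicyclic system (with one nitrogen) with 10 sp² atoms and 10 π electrons from ring double bonds. 10 = 4(2)+2, so the system is aromatic and both rings count as aromatic (quinoline).
Ring C has only sp² ring atoms; a planar conformation would have a fully conjugated π system of 4 electrons. But 4 = 4(1), which is 4n not 4n+2, so ring C is not aromatic (cyclobutadiene) — cyclobutadiene is antiaromatic and distorts to a rectangle.
Aromatic: A, B. Total: 2.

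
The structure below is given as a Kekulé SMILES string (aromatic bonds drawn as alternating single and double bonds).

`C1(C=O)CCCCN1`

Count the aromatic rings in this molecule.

0

The SMILES encodes a six-membered saturated ring of five carbons and one N–H nitrogen.
The 6-membered ring with one N–H has only sp³ atoms, so it is not fully conjugated — not aromatic (piperidine).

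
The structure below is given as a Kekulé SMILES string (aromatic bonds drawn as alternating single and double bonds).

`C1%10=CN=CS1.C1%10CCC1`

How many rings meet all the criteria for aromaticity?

The SMILES encodes a five-membered ring with a sulfur at position 1 and a nitrogen at position 3 (in a C=N bond), with two double bonds; a four-membered saturated carbon ring.
The 5-membered ring with one sulfur and one =N– has a continuous p-orbital overlap around the ring; 2 ring double bonds (4 π electrons) plus a heteroatom lone pair (2) give 6 π electrons. 6 = 4(1)+2, so it is aromatic (thiazole).
The 4-membered ring has only sp³ atoms, so it is not fully conjugated — not aromatic (cyclobutane).
1 of the 2 rings is aromatic. Total: 1.

1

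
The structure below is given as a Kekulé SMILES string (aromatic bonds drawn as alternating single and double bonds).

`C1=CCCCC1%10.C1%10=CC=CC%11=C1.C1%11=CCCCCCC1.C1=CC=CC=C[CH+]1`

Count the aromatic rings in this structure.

2

The SMILES encodes a six-membered carbon ring with one C=C double bond; a six-membered carbon ring with three alternating C=C double bonds; an eight-membered carbon ring with one C=C double bond; a seven-membered all-carbon ring bearing a positive charge on one carbon, with three C=C double bonds.
The 6-membered ring has four sp³ carbons, so it is not fully conjugated — not aromatic (cyclohexene).
The second 6-membered ring is fully conjugated (every ring atom contributes a p orbital); 3 ring double bonds give 6 π electrons. Since 6 = 4n+2 (n=1), it is aromatic (benzene).
The 8-membered ring has six sp³ carbons, so it is not fully conjugated — not aromatic (cyclooctene).
The 7-membered ring is planar and fully conjugated; 3 ring double bonds (6 π electrons) plus the carbocation's empty p orbital (0, but keeps the ring conjugated) give 6 π electrons. That satisfies 4n+2 with n=1, so it is aromatic (tropylium cation).
2 of the 4 rings are aromatic. Total: 2.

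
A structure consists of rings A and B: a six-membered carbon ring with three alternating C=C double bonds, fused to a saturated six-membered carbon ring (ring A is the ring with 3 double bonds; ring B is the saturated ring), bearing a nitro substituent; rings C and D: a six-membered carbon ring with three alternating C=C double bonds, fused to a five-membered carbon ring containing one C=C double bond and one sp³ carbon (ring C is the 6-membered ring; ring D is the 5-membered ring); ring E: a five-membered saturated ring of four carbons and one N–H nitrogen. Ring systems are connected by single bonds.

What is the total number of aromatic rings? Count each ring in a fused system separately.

Ring A has a continuous p-orbital overlap around the ring; 3 ring double bonds give 6 π electrons. 6 = 4(1)+2, so ring A is aromatic (benzene ring).
Ring B has four sp³ carbons, so it is not fully conjugated — not aromatic (cyclohexane ring).
Ring C is planar and fully conjugated; 3 ring double bonds give 6 π electrons. Since 6 = 4n+2 (n=1), ring C is aromatic (benzene ring).
Ring D has one sp³ carbon, so it is not fully conjugated — not aromatic (cyclopentene ring).
Ring E has only sp³ atoms, so it is not fully conjugated — not aromatic (pyrrolidine).
Aromatic: A, C. Total: 2.

2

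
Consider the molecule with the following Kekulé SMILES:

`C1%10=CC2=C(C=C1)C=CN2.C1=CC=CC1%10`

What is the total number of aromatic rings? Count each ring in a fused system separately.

2

The SMILES encodes a six-membered carbon ring with three alternating C=C double bonds, fused to a five-membered ring containing one N–H nitrogen and two C=C double bonds; a five-membered carbon ring with two conjugated C=C double bonds and one sp³ carbon.
The fused 6/5-membered bicyclic (with one N–H) is a single π system with 9 sp² atoms and 10 π electrons from ring double bonds plus a heteroatom lone pair. 10 = 4(2)+2, so the system is aromatic and both rings count as aromatic (indole).
The 5-membered ring has one sp³ carbon, so it is not fully conjugated — not aromatic (cyclopentadiene).
2 of the 3 rings are aromatic. Total: 2.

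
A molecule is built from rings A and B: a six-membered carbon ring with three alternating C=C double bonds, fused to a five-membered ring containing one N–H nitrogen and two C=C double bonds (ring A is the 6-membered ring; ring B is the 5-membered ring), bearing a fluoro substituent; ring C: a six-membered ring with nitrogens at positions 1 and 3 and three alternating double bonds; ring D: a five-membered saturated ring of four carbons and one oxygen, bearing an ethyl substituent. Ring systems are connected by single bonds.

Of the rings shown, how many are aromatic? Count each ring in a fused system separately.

3

Rings A and B form a fused bicyclic system (with one N–H) with 9 sp² atoms and 10 π electrons from ring double bonds plus a heteroatom lone pair. 10 = 4(2)+2, so the system is aromatic and both rings count as aromatic (indole).
Ring C is fully conjugated (every ring atom contributes a p orbital); 3 ring double bonds give 6 π electrons. Since 6 = 4n+2 (n=1), ring C is aromatic (pyrimidine).
Ring D has only sp³ atoms, so it is not fully conjugated — not aromatic (tetrahydrofuran).
Aromatic: A, B, C. Total: 3.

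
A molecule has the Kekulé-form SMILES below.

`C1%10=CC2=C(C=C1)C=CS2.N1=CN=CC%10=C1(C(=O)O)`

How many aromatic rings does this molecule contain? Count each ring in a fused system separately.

The SMILES encodes a six-membered carbon ring with three alternating C=C double bonds, fused to a five-membered ring containing one sulfur and two C=C double bonds; a six-membered ring with nitrogens at positions 1 and 3 and three alternating double bonds.
The fused 6/5-membered bicyclic (with one sulfur) is a single π system with 9 sp² atoms and 10 π electrons from ring double bonds plus a heteroatom lone pair. 10 = 4(2)+2, so the system is aromatic and both rings count as aromatic (benzothiophene).
The 6-membered ring with two nitrogens (1,3) is fully conjugated (every ring atom contributes a p orbital); 3 ring double bonds give 6 π electrons. That satisfies 4n+2 with n=1, so it is aromatic (pyrimidine).
3 of the 3 rings are aromatic. Total: 3.

3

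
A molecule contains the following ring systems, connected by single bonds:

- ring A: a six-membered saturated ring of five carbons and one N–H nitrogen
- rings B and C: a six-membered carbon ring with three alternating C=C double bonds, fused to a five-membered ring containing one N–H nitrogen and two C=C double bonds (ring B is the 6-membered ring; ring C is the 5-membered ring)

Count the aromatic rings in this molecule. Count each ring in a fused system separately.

Ring A has only sp³ atoms, so it is not fully conjugated — not aromatic (piperidine).
Rings B and C form a fused bicyclic system (with one N–H) with 9 sp² atoms and 10 π electrons from ring double bonds plus a heteroatom lone pair. 10 = 4(2)+2, so the system is aromatic and both rings count as aromatic (indole).
Aromatic: B, C. Total: 2.

2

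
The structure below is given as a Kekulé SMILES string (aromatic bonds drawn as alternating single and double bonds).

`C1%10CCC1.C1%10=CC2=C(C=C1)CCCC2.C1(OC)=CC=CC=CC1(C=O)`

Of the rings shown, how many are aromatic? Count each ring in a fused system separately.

1

The SMILES encodes a four-membered saturated carbon ring; a six-membered carbon ring with three alternating C=C double bonds, fused to a saturated six-membered carbon ring; a seven-membered carbon ring with three C=C double bonds and one sp³ carbon.
The 4-membered ring has only sp³ atoms, so it is not fully conjugated — not aromatic (cyclobutane).
The 6-membered ring is planar and fully conjugated; 3 ring double bonds give 6 π electrons. That satisfies 4n+2 with n=1, so it is aromatic (benzene ring).
The second 6-membered ring has four sp³ carbons, so it is not fully conjugated — not aromatic (cyclohexane ring).
The 7-membered ring has one sp³ carbon, so it is not fully conjugated — not aromatic (cycloheptatriene).
1 of the 4 rings is aromatic. Total: 1.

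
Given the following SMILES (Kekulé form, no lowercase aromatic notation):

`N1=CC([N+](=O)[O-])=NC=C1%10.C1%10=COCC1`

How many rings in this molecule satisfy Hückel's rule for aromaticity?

1

The SMILES encodes a six-membered ring with nitrogens at positions 1 and 4 and three alternating double bonds; a five-membered ring of four carbons and one oxygen, with one C=C double bond and two sp³ carbons.
The 6-membered ring with two nitrogens (1,4) is fully conjugated (every ring atom contributes a p orbital); 3 ring double bonds give 6 π electrons. 6 = 4(1)+2, so it is aromatic (pyrazine).
The 5-membered ring with one oxygen has two sp³ carbons, so it is not fully conjugated — not aromatic (2,3-dihydrofuran).
1 of the 2 rings is aromatic. Total: 1.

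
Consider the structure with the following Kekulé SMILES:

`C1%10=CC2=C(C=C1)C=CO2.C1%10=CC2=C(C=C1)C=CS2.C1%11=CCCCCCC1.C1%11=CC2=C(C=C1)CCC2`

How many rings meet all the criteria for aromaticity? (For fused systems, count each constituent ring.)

5

The SMILES encodes a six-membered carbon ring with three alternating C=C double bonds, fused to a five-membered ring containing one oxygen and two C=C double bonds; a six-membered carbon ring with three alternating C=C double bonds, fused to a five-membered ring containing one sulfur and two C=C double bonds; an eight-membered carbon ring with one C=C double bond; a six-membered carbon ring with three alternating C=C double bonds, fused to a saturated five-membered carbon ring.
The fused 6/5-membered bicyclic (with one oxygen) is a single π system with 9 sp² atoms and 10 π electrons from ring double bonds plus a heteroatom lone pair. 10 = 4(2)+2, so the system is aromatic and both rings count as aromatic (benzofuran).
The fused 6/5-membered bicyclic (with one sulfur) is a single π system with 9 sp² atoms and 10 π electrons from ring double bonds plus a heteroatom lone pair. 10 = 4(2)+2, so the system is aromatic and both rings count as aromatic (benzothiophene).
The 8-membered ring has six sp³ carbons, so it is not fully conjugated — not aromatic (cyclooctene).
The 6-membered ring is planar and fully conjugated; 3 ring double bonds give 6 π electrons. That satisfies 4n+2 with n=1, so it is aromatic (benzene ring).
The 5-membered ring has three sp³ carbons, so it is not fully conjugated — not aromatic (cyclopentane ring).
5 of the 7 rings are aromatic. Total: 5.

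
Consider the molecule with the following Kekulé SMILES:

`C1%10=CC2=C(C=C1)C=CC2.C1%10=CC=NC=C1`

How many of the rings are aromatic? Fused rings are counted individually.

The SMILES encodes a six-membered carbon ring with three alternating C=C double bonds, fused to a five-membered carbon ring containing one C=C double bond and one sp³ carbon; a six-membered ring of five carbons and one nitrogen with three alternating double bonds.
The 6-membered ring has a continuous p-orbital overlap around the ring; 3 ring double bonds give 6 π electrons. That satisfies 4n+2 with n=1, so it is aromatic (benzene ring).
The 5-membered ring has one sp³ carbon, so it is not fully conjugated — not aromatic (cyclopentene ring).
The 6-membered ring with one nitrogen is planar and fully conjugated; 3 ring double bonds give 6 π electrons. 6 = 4(1)+2, so it is aromatic (pyridine).
2 of the 3 rings are aromatic. Total: 2.

2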